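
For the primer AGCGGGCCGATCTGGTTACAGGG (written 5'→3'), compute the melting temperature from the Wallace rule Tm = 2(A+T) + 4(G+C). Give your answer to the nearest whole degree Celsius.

Base counts: A=4, T=4, G=10, C=5 (length 23).
Tm = 2·(4+4) + 4·(10+5) = 2·8 + 4·15 = 16 + 60 = 76°C.

76°C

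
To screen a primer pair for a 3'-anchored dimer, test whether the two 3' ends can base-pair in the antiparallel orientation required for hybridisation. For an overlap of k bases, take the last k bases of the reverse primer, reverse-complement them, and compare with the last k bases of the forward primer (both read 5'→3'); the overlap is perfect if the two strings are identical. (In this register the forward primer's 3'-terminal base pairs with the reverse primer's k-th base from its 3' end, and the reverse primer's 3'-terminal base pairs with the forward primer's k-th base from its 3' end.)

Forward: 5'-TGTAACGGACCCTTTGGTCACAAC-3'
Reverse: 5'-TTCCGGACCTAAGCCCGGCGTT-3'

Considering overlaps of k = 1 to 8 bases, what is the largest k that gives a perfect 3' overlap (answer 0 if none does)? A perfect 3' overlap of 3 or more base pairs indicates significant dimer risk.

Longest perfect overlap: 3 complementary base pairs; significant dimer risk (threshold 3).

Last 8 bases (5'→3') — forward …GTCACAAC, reverse …CCGGCGTT.
Reverse complement of the reverse primer's last 8 bases: AACGCCGG; its first k bases are the reverse complement of the reverse primer's last k bases, so a perfect k-base overlap needs the forward primer's last k bases to equal them.
Comparing (forward last k vs required): k=1: C vs A ✗; k=2: AC vs AA ✗; k=3: AAC vs AAC ✓; k=4: CAAC vs AACG ✗; k=5: ACAAC vs AACGC ✗; k=6: CACAAC vs AACGCC ✗; k=7: TCACAAC vs AACGCCG ✗; k=8: GTCACAAC vs AACGCCGG ✗.
Only k = 3 is perfect, so the longest perfect 3' overlap is 3.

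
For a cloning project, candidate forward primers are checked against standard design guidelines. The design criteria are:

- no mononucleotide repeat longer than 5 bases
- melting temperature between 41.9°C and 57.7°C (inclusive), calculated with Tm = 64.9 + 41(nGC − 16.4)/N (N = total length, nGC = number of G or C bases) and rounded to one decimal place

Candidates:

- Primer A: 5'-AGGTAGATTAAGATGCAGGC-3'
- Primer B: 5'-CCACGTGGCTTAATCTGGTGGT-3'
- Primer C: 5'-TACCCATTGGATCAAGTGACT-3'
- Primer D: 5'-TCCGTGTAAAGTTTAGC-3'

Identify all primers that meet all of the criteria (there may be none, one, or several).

Primer A (20 nt, A=7 T=4 G=7 C=2): longest run = 2 ✓; Tm = 64.9 + 41·(9 − 16.4)/20 = 49.7°C ✓ — passes.
Primer B (22 nt, A=3 T=7 G=7 C=5): longest run = 2 ✓; Tm = 64.9 + 41·(12 − 16.4)/22 = 56.7°C ✓ — passes.
Primer C (21 nt, A=6 T=6 G=4 C=5): longest run = 3 ✓; Tm = 64.9 + 41·(9 − 16.4)/21 = 50.5°C ✓ — passes.
Primer D (17 nt, A=4 T=6 G=4 C=3): longest run = 3 ✓; Tm = 64.9 + 41·(7 − 16.4)/17 = 42.2°C ✓ — passes.

Primer A, Primer B, Primer C and Primer D.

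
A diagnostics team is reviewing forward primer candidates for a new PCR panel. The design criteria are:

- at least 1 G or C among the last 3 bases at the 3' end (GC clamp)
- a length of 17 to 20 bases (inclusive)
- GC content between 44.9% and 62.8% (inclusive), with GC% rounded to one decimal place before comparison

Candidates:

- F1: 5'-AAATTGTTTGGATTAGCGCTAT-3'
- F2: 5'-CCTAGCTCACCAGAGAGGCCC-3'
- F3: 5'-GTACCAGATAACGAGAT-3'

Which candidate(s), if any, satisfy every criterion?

F1 (22 nt, A=6 T=9 G=5 C=2): 3' end TAT has 0 G/C, need ≥1 ✗; length 22, outside 17–20 ✗; GC 7/22 = 31.8%, outside 44.9–62.8% ✗ — fails.
F2 (21 nt, A=5 T=2 G=5 C=9): 3' end CCC has 3 G/C ✓; length 21, outside 17–20 ✗; GC 14/21 = 66.7%, outside 44.9–62.8% ✗ — fails.
F3 (17 nt, A=7 T=3 G=4 C=3): 3' end GAT has 1 G/C ✓; length 17 ✓; GC 7/17 = 41.2%, outside 44.9–62.8% ✗ — fails.

None of the candidates satisfy all criteria.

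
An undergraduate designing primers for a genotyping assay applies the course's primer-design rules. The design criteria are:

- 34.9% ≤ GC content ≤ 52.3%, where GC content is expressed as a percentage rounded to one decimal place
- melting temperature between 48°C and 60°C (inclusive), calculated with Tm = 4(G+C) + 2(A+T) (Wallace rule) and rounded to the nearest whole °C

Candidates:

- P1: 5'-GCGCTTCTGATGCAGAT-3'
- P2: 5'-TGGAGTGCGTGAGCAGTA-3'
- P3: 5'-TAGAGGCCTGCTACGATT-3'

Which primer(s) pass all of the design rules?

P3 only.

P1 (17 nt, A=3 T=5 G=5 C=4): GC 9/17 = 52.9%, outside 34.9–52.3% ✗; Tm = 2·8 + 4·9 = 52°C ✓ — fails.
P2 (18 nt, A=4 T=4 G=8 C=2): GC 10/18 = 55.6%, outside 34.9–52.3% ✗; Tm = 2·8 + 4·10 = 56°C ✓ — fails.
P3 (18 nt, A=4 T=5 G=5 C=4): GC 9/18 = 50.0% ✓; Tm = 2·9 + 4·9 = 54°C ✓ — passes.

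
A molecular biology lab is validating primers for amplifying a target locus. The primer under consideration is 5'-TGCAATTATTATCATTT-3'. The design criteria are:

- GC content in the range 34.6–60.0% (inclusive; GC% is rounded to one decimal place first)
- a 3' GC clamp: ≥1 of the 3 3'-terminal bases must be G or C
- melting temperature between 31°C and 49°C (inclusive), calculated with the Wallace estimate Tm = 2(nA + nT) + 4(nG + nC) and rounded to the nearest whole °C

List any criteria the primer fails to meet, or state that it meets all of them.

Base counts: A=5, T=9, G=1, C=2 (length 17).
GC content: GC 3/17 = 17.6%, outside 34.6–60.0% ✗
GC clamp: 3' end TTT has 0 G/C, need ≥1 ✗
Tm: Tm = 2·14 + 4·3 = 40°C ✓

Fails: GC content, GC clamp.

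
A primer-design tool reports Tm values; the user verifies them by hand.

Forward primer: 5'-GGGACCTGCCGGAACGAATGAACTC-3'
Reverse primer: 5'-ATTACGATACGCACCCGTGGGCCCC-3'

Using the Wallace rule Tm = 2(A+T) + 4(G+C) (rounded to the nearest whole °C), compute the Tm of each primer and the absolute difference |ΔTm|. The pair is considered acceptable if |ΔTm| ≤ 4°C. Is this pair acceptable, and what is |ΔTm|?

|ΔTm| = 2°C; the pair is acceptable.

Forward: A=7 T=3 G=8 C=7 → Tm = 2·10 + 4·15 = 80°C.
Reverse: A=5 T=4 G=6 C=10 → Tm = 2·9 + 4·16 = 82°C.
|ΔTm| = |80 − 82| = 2°C, ≤ 4°C.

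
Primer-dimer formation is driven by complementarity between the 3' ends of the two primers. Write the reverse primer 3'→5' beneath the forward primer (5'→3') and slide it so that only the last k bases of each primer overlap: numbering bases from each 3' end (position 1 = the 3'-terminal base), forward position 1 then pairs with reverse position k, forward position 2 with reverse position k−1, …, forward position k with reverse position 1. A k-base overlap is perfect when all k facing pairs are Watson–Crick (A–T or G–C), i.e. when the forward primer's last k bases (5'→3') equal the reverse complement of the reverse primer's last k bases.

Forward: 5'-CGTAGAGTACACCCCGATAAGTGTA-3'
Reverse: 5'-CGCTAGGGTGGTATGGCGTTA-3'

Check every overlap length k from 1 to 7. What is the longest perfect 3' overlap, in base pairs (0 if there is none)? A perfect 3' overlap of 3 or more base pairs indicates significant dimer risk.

Longest perfect overlap: 2 complementary base pairs; below the dimer-risk threshold (threshold 3).

Last 7 bases (5'→3') — forward …AAGTGTA, reverse …GGCGTTA.
Reverse complement of the reverse primer's last 7 bases: TAACGCC; its first k bases are the reverse complement of the reverse primer's last k bases, so a perfect k-base overlap needs the forward primer's last k bases to equal them.
Comparing (forward last k vs required): k=1: A vs T ✗; k=2: TA vs TA ✓; k=3: GTA vs TAA ✗; k=4: TGTA vs TAAC ✗; k=5: GTGTA vs TAACG ✗; k=6: AGTGTA vs TAACGC ✗; k=7: AAGTGTA vs TAACGCC ✗.
Only k = 2 is perfect, so the longest perfect 3' overlap is 2.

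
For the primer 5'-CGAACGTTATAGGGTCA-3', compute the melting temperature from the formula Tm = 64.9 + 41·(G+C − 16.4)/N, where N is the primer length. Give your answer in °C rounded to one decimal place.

44.6°C

Base counts: A=5, T=4, G=5, C=3; G+C = 8, N = 17.
Tm = 64.9 + 41·(8 − 16.4)/17 = 64.9 + -344.40/17 = 44.6°C.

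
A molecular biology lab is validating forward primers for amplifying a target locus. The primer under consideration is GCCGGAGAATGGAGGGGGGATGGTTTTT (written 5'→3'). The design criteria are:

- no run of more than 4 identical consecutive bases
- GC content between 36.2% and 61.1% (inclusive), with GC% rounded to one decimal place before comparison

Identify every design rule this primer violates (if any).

Fails: homopolymer run.

Base counts: A=5, T=7, G=14, C=2 (length 28).
homopolymer run: longest run = 6, exceeds 4 ✗
GC content: GC 16/28 = 57.1% ✓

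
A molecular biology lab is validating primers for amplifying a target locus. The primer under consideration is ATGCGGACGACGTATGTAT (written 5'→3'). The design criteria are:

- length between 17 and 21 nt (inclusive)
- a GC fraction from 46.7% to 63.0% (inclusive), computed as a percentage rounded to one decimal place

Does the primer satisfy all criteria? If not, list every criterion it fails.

Meets all criteria.

Base counts: A=5, T=5, G=6, C=3 (length 19).
length: length 19 ✓
GC content: GC 9/19 = 47.4% ✓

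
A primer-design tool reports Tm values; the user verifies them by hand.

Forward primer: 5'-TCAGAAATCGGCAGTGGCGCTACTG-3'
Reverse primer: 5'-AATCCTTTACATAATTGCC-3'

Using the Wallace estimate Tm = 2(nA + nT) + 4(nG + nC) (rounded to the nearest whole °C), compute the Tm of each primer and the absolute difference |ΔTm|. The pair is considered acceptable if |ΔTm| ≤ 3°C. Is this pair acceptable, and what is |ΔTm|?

|ΔTm| = 28°C; the pair is not acceptable.

Forward: A=6 T=5 G=8 C=6 → Tm = 2·11 + 4·14 = 78°C.
Reverse: A=6 T=7 G=1 C=5 → Tm = 2·13 + 4·6 = 50°C.
|ΔTm| = |78 − 50| = 28°C, > 3°C.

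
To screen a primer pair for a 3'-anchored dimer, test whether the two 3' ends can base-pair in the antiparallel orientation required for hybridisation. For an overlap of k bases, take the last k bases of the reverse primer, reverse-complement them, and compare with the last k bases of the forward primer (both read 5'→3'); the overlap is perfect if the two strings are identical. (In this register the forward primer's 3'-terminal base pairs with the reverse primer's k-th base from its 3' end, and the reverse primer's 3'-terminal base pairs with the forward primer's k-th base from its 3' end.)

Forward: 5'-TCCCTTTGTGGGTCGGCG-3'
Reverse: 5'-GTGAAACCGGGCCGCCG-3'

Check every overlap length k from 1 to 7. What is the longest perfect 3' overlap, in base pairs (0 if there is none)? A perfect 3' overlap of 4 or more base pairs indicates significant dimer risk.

Last 7 bases (5'→3') — forward …GTCGGCG, reverse …GCCGCCG.
Reverse complement of the reverse primer's last 7 bases: CGGCGGC; its first k bases are the reverse complement of the reverse primer's last k bases, so a perfect k-base overlap needs the forward primer's last k bases to equal them.
Comparing (forward last k vs required): k=1: G vs C ✗; k=2: CG vs CG ✓; k=3: GCG vs CGG ✗; k=4: GGCG vs CGGC ✗; k=5: CGGCG vs CGGCG ✓; k=6: TCGGCG vs CGGCGG ✗; k=7: GTCGGCG vs CGGCGGC ✗.
Perfect overlaps at k = 2, 5; the largest is 5.

Longest perfect overlap: 5 complementary base pairs; significant dimer risk (threshold 4).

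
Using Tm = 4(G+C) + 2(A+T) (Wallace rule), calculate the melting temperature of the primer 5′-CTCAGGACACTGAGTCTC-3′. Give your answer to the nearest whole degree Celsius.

56°C

Base counts: A=4, T=4, G=4, C=6 (length 18).
Tm = 2·(4+4) + 4·(4+6) = 2·8 + 4·10 = 16 + 40 = 56°C.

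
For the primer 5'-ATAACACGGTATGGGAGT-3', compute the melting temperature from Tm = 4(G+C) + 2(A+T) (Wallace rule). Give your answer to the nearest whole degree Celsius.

52°C

Base counts: A=6, T=4, G=6, C=2 (length 18).
Tm = 2·(6+4) + 4·(6+2) = 2·10 + 4·8 = 20 + 32 = 52°C.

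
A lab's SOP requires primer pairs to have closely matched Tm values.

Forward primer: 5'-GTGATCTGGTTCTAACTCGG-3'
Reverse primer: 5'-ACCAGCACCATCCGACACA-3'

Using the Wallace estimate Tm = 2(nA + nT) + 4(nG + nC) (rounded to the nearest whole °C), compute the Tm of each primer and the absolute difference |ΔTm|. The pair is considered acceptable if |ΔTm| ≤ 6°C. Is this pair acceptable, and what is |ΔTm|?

|ΔTm| = 0°C; the pair is acceptable.

Forward: A=3 T=7 G=6 C=4 → Tm = 2·10 + 4·10 = 60°C.
Reverse: A=7 T=1 G=2 C=9 → Tm = 2·8 + 4·11 = 60°C.
|ΔTm| = |60 − 60| = 0°C, ≤ 6°C.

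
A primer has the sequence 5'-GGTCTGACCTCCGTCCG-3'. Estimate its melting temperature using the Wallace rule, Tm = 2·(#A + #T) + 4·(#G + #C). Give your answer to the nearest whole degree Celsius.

Base counts: A=1, T=4, G=5, C=7 (length 17).
Tm = 2·(1+4) + 4·(5+7) = 2·5 + 4·12 = 10 + 48 = 58°C.

58°C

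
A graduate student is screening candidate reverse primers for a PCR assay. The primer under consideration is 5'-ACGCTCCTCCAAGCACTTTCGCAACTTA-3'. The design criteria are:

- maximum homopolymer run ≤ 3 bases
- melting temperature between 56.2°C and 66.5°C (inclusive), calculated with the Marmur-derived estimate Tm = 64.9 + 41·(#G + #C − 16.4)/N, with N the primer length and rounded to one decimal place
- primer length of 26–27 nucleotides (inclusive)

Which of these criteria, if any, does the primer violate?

Fails: length.

Base counts: A=7, T=7, G=3, C=11 (length 28).
homopolymer run: longest run = 3 ✓
Tm: Tm = 64.9 + 41·(14 − 16.4)/28 = 61.4°C ✓
length: length 28, outside 26–27 ✗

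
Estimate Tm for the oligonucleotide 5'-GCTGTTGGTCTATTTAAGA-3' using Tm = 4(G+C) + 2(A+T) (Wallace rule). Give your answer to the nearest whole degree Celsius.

Base counts: A=4, T=8, G=5, C=2 (length 19).
Tm = 2·(4+8) + 4·(5+2) = 2·12 + 4·7 = 24 + 28 = 52°C.

52°C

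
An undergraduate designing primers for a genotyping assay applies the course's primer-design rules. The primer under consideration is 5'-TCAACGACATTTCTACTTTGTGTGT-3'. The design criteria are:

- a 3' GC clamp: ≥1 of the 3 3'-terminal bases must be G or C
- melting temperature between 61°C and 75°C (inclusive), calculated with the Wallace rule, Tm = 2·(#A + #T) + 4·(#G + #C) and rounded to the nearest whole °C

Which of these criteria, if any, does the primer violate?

Base counts: A=5, T=11, G=4, C=5 (length 25).
GC clamp: 3' end TGT has 1 G/C ✓
Tm: Tm = 2·16 + 4·9 = 68°C ✓

Meets all criteria.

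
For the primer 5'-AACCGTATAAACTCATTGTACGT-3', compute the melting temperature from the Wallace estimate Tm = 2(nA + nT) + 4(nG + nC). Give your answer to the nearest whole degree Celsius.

Base counts: A=8, T=7, G=3, C=5 (length 23).
Tm = 2·(8+7) + 4·(3+5) = 2·15 + 4·8 = 30 + 32 = 62°C.

62°C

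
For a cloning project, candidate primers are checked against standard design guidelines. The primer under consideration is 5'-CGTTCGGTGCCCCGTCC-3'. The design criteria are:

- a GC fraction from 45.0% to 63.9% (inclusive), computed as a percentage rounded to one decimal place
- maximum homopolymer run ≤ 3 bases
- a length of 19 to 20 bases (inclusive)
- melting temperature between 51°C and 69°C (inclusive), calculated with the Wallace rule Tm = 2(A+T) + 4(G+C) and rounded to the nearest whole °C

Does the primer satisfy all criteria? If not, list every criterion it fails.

Fails: GC content, homopolymer run, length.

Base counts: A=0, T=4, G=5, C=8 (length 17).
GC content: GC 13/17 = 76.5%, outside 45.0–63.9% ✗
homopolymer run: longest run = 4, exceeds 3 ✗
length: length 17, outside 19–20 ✗
Tm: Tm = 2·4 + 4·13 = 60°C ✓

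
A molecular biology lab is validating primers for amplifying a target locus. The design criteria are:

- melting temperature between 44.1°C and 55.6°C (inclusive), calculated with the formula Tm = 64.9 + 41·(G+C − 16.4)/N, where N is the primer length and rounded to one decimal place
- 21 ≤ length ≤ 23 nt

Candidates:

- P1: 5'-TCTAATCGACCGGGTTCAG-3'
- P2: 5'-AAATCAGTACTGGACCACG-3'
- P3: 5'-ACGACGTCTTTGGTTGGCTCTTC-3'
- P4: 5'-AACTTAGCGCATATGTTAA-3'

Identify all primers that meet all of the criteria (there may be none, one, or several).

P1 (19 nt, A=4 T=5 G=5 C=5): Tm = 64.9 + 41·(10 − 16.4)/19 = 51.1°C ✓; length 19, outside 21–23 ✗ — fails.
P2 (19 nt, A=7 T=3 G=4 C=5): Tm = 64.9 + 41·(9 − 16.4)/19 = 48.9°C ✓; length 19, outside 21–23 ✗ — fails.
P3 (23 nt, A=2 T=9 G=6 C=6): Tm = 64.9 + 41·(12 − 16.4)/23 = 57.1°C, outside 44.1–55.6°C ✗; length 23 ✓ — fails.
P4 (19 nt, A=7 T=6 G=3 C=3): Tm = 64.9 + 41·(6 − 16.4)/19 = 42.5°C, outside 44.1–55.6°C ✗; length 19, outside 21–23 ✗ — fails.

None of the candidates satisfy all criteria.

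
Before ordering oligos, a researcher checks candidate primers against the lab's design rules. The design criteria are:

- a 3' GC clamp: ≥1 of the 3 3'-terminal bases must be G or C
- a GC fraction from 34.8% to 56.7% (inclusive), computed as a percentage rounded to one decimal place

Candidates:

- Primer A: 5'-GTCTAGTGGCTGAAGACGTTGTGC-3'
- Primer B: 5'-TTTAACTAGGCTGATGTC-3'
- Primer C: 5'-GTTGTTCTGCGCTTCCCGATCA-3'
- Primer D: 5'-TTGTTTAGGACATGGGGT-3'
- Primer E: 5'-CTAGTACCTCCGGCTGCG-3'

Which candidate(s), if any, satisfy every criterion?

Primer A, Primer B, Primer C and Primer D.

Primer A (24 nt, A=4 T=7 G=9 C=4): 3' end TGC has 2 G/C ✓; GC 13/24 = 54.2% ✓ — passes.
Primer B (18 nt, A=4 T=7 G=4 C=3): 3' end GTC has 2 G/C ✓; GC 7/18 = 38.9% ✓ — passes.
Primer C (22 nt, A=2 T=8 G=5 C=7): 3' end TCA has 1 G/C ✓; GC 12/22 = 54.5% ✓ — passes.
Primer D (18 nt, A=3 T=7 G=7 C=1): 3' end GGT has 2 G/C ✓; GC 8/18 = 44.4% ✓ — passes.
Primer E (18 nt, A=2 T=4 G=5 C=7): 3' end GCG has 3 G/C ✓; GC 12/18 = 66.7%, outside 34.8–56.7% ✗ — fails.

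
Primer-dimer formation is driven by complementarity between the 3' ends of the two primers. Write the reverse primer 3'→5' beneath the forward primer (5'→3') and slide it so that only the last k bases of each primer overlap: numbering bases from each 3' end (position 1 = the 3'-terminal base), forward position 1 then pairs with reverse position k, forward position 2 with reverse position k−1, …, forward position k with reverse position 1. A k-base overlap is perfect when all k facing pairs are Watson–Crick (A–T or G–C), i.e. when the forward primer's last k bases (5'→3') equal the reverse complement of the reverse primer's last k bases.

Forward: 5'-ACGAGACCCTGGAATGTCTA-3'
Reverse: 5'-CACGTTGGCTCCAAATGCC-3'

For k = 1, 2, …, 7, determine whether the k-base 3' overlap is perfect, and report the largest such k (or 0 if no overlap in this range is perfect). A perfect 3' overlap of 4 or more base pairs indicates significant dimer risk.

Longest perfect overlap: 0 complementary base pairs; below the dimer-risk threshold (threshold 4).

Last 7 bases (5'→3') — forward …ATGTCTA, reverse …AAATGCC.
Reverse complement of the reverse primer's last 7 bases: GGCATTT; its first k bases are the reverse complement of the reverse primer's last k bases, so a perfect k-base overlap needs the forward primer's last k bases to equal them.
Comparing (forward last k vs required): k=1: A vs G ✗; k=2: TA vs GG ✗; k=3: CTA vs GGC ✗; k=4: TCTA vs GGCA ✗; k=5: GTCTA vs GGCAT ✗; k=6: TGTCTA vs GGCATT ✗; k=7: ATGTCTA vs GGCATTT ✗.
No overlap length from 1 to 7 is perfect, so the longest perfect 3' overlap is 0.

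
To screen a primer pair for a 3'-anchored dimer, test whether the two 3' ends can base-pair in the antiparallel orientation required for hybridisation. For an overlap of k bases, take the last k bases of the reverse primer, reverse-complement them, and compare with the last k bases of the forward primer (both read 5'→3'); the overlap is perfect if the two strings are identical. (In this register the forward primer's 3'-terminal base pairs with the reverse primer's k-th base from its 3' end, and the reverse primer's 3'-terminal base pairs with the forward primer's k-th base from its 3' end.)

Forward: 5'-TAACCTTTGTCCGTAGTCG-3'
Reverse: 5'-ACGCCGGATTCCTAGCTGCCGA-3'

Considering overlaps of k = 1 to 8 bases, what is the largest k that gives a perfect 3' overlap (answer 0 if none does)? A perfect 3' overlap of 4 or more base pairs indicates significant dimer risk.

Last 8 bases (5'→3') — forward …CGTAGTCG, reverse …GCTGCCGA.
Reverse complement of the reverse primer's last 8 bases: TCGGCAGC; its first k bases are the reverse complement of the reverse primer's last k bases, so a perfect k-base overlap needs the forward primer's last k bases to equal them.
Comparing (forward last k vs required): k=1: G vs T ✗; k=2: CG vs TC ✗; k=3: TCG vs TCG ✓; k=4: GTCG vs TCGG ✗; k=5: AGTCG vs TCGGC ✗; k=6: TAGTCG vs TCGGCA ✗; k=7: GTAGTCG vs TCGGCAG ✗; k=8: CGTAGTCG vs TCGGCAGC ✗.
Only k = 3 is perfect, so the longest perfect 3' overlap is 3.

Longest perfect overlap: 3 complementary base pairs; below the dimer-risk threshold (threshold 4).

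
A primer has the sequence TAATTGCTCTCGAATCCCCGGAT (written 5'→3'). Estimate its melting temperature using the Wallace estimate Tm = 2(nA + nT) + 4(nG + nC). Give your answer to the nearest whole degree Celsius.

68°C

Base counts: A=5, T=7, G=4, C=7 (length 23).
Tm = 2·(5+7) + 4·(4+7) = 2·12 + 4·11 = 24 + 44 = 68°C.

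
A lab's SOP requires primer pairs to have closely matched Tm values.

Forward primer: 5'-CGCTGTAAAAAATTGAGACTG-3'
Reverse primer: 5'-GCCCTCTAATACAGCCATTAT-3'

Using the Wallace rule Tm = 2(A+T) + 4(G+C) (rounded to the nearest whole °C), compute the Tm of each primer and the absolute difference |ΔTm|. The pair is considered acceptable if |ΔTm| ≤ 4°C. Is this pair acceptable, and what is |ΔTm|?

Forward: A=8 T=5 G=5 C=3 → Tm = 2·13 + 4·8 = 58°C.
Reverse: A=6 T=6 G=2 C=7 → Tm = 2·12 + 4·9 = 60°C.
|ΔTm| = |58 − 60| = 2°C, ≤ 4°C.

|ΔTm| = 2°C; the pair is acceptable.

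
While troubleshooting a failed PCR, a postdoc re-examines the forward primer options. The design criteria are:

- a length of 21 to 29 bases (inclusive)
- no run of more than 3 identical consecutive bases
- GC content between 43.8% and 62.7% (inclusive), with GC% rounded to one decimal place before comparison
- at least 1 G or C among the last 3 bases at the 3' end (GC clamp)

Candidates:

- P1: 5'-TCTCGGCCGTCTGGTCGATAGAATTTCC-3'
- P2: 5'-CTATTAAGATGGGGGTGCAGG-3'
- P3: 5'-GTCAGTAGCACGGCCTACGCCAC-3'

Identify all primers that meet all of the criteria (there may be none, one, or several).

P1 only.

P1 (28 nt, A=4 T=9 G=7 C=8): length 28 ✓; longest run = 3 ✓; GC 15/28 = 53.6% ✓; 3' end TCC has 2 G/C ✓ — passes.
P2 (21 nt, A=5 T=5 G=9 C=2): length 21 ✓; longest run = 5, exceeds 3 ✗; GC 11/21 = 52.4% ✓; 3' end AGG has 2 G/C ✓ — fails.
P3 (23 nt, A=5 T=3 G=6 C=9): length 23 ✓; longest run = 2 ✓; GC 15/23 = 65.2%, outside 43.8–62.7% ✗; 3' end CAC has 2 G/C ✓ — fails.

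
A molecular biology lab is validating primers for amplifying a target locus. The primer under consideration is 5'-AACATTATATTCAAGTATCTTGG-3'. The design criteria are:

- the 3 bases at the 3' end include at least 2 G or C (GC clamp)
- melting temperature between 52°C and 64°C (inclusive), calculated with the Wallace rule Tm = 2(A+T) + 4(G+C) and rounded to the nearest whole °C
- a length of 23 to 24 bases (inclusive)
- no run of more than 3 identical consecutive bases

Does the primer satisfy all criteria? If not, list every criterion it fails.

Base counts: A=8, T=9, G=3, C=3 (length 23).
GC clamp: 3' end TGG has 2 G/C ✓
Tm: Tm = 2·17 + 4·6 = 58°C ✓
length: length 23 ✓
homopolymer run: longest run = 2 ✓

Meets all criteria.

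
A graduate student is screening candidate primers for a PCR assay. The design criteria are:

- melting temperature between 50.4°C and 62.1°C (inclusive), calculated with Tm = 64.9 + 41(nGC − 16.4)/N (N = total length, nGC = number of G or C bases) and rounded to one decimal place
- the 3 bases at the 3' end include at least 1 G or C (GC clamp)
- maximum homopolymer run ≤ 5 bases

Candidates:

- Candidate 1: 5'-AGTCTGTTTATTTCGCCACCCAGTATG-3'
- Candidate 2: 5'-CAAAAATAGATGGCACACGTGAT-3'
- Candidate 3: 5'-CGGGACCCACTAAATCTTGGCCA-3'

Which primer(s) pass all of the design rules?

Candidate 1, Candidate 2 and Candidate 3.

Candidate 1 (27 nt, A=5 T=10 G=5 C=7): Tm = 64.9 + 41·(12 − 16.4)/27 = 58.2°C ✓; 3' end ATG has 1 G/C ✓; longest run = 3 ✓ — passes.
Candidate 2 (23 nt, A=10 T=4 G=5 C=4): Tm = 64.9 + 41·(9 − 16.4)/23 = 51.7°C ✓; 3' end GAT has 1 G/C ✓; longest run = 5 ✓ — passes.
Candidate 3 (23 nt, A=6 T=4 G=5 C=8): Tm = 64.9 + 41·(13 − 16.4)/23 = 58.8°C ✓; 3' end CCA has 2 G/C ✓; longest run = 3 ✓ — passes.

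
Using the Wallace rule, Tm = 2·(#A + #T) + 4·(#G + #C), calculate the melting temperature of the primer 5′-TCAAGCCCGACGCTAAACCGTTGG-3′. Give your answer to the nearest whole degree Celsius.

Base counts: A=6, T=4, G=6, C=8 (length 24).
Tm = 2·(6+4) + 4·(6+8) = 2·10 + 4·14 = 20 + 56 = 76°C.

76°C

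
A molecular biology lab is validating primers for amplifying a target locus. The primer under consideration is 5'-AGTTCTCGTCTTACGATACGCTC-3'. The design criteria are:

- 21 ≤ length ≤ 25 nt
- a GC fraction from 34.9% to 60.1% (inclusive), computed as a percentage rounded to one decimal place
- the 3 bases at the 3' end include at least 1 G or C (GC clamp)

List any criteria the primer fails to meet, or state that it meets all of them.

Meets all criteria.

Base counts: A=4, T=8, G=4, C=7 (length 23).
length: length 23 ✓
GC content: GC 11/23 = 47.8% ✓
GC clamp: 3' end CTC has 2 G/C ✓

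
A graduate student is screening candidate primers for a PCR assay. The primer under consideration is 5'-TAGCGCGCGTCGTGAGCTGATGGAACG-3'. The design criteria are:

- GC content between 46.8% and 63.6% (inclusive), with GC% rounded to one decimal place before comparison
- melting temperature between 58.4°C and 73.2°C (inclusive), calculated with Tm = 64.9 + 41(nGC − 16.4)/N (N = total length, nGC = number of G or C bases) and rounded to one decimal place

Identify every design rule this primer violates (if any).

Base counts: A=5, T=5, G=11, C=6 (length 27).
GC content: GC 17/27 = 63.0% ✓
Tm: Tm = 64.9 + 41·(17 − 16.4)/27 = 65.8°C ✓

Meets all criteria.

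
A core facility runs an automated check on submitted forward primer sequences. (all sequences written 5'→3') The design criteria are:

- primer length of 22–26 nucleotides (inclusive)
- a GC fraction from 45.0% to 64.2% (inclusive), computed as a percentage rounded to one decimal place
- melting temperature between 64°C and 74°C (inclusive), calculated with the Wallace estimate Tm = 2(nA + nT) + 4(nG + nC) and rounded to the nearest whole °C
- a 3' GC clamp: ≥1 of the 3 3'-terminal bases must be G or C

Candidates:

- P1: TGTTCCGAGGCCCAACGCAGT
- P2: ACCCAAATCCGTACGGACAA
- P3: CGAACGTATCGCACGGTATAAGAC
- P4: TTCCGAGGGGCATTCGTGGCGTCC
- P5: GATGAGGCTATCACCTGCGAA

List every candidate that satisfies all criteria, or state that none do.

P1 (21 nt, A=4 T=4 G=6 C=7): length 21, outside 22–26 ✗; GC 13/21 = 61.9% ✓; Tm = 2·8 + 4·13 = 68°C ✓; 3' end AGT has 1 G/C ✓ — fails.
P2 (20 nt, A=8 T=2 G=3 C=7): length 20, outside 22–26 ✗; GC 10/20 = 50.0% ✓; Tm = 2·10 + 4·10 = 60°C, outside 64–74°C ✗; 3' end CAA has 1 G/C ✓ — fails.
P3 (24 nt, A=8 T=4 G=6 C=6): length 24 ✓; GC 12/24 = 50.0% ✓; Tm = 2·12 + 4·12 = 72°C ✓; 3' end GAC has 2 G/C ✓ — passes.
P4 (24 nt, A=2 T=6 G=9 C=7): length 24 ✓; GC 16/24 = 66.7%, outside 45.0–64.2% ✗; Tm = 2·8 + 4·16 = 80°C, outside 64–74°C ✗; 3' end TCC has 2 G/C ✓ — fails.
P5 (21 nt, A=6 T=4 G=6 C=5): length 21, outside 22–26 ✗; GC 11/21 = 52.4% ✓; Tm = 2·10 + 4·11 = 64°C ✓; 3' end GAA has 1 G/C ✓ — fails.

P3 only.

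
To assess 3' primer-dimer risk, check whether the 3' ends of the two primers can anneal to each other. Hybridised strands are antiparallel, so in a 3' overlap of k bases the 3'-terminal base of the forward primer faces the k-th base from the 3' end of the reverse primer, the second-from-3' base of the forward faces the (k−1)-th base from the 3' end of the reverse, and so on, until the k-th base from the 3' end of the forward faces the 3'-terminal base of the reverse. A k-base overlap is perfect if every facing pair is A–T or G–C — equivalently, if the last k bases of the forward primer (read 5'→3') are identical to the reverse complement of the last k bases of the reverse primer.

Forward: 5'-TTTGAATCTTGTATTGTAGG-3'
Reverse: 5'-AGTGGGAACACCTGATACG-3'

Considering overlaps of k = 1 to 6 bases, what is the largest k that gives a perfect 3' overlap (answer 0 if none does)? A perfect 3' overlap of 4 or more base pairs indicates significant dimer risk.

Last 6 bases (5'→3') — forward …TGTAGG, reverse …GATACG.
Reverse complement of the reverse primer's last 6 bases: CGTATC; its first k bases are the reverse complement of the reverse primer's last k bases, so a perfect k-base overlap needs the forward primer's last k bases to equal them.
Comparing (forward last k vs required): k=1: G vs C ✗; k=2: GG vs CG ✗; k=3: AGG vs CGT ✗; k=4: TAGG vs CGTA ✗; k=5: GTAGG vs CGTAT ✗; k=6: TGTAGG vs CGTATC ✗.
No overlap length from 1 to 6 is perfect, so the longest perfect 3' overlap is 0.

Longest perfect overlap: 0 complementary base pairs; below the dimer-risk threshold (threshold 4).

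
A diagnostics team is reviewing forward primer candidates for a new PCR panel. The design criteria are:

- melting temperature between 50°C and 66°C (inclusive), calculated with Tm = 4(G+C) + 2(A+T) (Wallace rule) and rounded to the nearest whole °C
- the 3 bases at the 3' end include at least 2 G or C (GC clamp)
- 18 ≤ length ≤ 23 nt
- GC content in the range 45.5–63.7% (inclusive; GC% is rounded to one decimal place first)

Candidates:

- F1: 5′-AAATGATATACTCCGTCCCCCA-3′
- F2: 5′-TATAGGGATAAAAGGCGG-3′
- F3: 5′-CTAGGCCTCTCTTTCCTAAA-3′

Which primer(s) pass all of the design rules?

F1 (22 nt, A=7 T=5 G=2 C=8): Tm = 2·12 + 4·10 = 64°C ✓; 3' end CCA has 2 G/C ✓; length 22 ✓; GC 10/22 = 45.5% ✓ — passes.
F2 (18 nt, A=7 T=3 G=7 C=1): Tm = 2·10 + 4·8 = 52°C ✓; 3' end CGG has 3 G/C ✓; length 18 ✓; GC 8/18 = 44.4%, outside 45.5–63.7% ✗ — fails.
F3 (20 nt, A=4 T=7 G=2 C=7): Tm = 2·11 + 4·9 = 58°C ✓; 3' end AAA has 0 G/C, need ≥2 ✗; length 20 ✓; GC 9/20 = 45.0%, outside 45.5–63.7% ✗ — fails.

F1 only.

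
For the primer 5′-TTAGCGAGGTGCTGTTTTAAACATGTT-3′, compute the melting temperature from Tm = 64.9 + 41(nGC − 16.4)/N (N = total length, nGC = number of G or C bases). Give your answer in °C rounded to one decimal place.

55.2°C

Base counts: A=6, T=11, G=7, C=3; G+C = 10, N = 27.
Tm = 64.9 + 41·(10 − 16.4)/27 = 64.9 + -262.40/27 = 55.2°C.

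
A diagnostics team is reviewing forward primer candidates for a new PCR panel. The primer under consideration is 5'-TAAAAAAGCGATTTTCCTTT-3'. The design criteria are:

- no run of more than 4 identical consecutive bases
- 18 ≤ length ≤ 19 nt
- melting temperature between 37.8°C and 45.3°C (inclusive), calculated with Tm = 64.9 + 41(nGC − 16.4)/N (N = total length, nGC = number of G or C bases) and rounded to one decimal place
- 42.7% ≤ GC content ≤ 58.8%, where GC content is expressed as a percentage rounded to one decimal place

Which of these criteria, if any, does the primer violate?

Fails: homopolymer run, length, GC content.

Base counts: A=7, T=8, G=2, C=3 (length 20).
homopolymer run: longest run = 6, exceeds 4 ✗
length: length 20, outside 18–19 ✗
Tm: Tm = 64.9 + 41·(5 − 16.4)/20 = 41.5°C ✓
GC content: GC 5/20 = 25.0%, outside 42.7–58.8% ✗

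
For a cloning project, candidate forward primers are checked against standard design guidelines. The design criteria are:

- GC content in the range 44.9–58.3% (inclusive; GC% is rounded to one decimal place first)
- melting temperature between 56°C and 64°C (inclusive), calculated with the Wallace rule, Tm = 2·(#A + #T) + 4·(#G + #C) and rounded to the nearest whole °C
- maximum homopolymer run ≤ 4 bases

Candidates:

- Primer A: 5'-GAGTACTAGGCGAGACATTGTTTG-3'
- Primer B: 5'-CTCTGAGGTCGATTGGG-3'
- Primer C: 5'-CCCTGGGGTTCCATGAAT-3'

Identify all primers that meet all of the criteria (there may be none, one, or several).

Primer C only.

Primer A (24 nt, A=6 T=7 G=8 C=3): GC 11/24 = 45.8% ✓; Tm = 2·13 + 4·11 = 70°C, outside 56–64°C ✗; longest run = 3 ✓ — fails.
Primer B (17 nt, A=2 T=5 G=7 C=3): GC 10/17 = 58.8%, outside 44.9–58.3% ✗; Tm = 2·7 + 4·10 = 54°C, outside 56–64°C ✗; longest run = 3 ✓ — fails.
Primer C (18 nt, A=3 T=5 G=5 C=5): GC 10/18 = 55.6% ✓; Tm = 2·8 + 4·10 = 56°C ✓; longest run = 4 ✓ — passes.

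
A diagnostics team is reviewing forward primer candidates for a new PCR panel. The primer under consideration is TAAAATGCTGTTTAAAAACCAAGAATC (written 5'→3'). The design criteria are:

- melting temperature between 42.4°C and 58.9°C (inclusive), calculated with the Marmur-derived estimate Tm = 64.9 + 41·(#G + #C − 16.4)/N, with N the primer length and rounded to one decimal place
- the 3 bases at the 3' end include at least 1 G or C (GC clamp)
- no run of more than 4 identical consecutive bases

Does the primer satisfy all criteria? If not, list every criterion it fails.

Base counts: A=13, T=7, G=3, C=4 (length 27).
Tm: Tm = 64.9 + 41·(7 − 16.4)/27 = 50.6°C ✓
GC clamp: 3' end ATC has 1 G/C ✓
homopolymer run: longest run = 5, exceeds 4 ✗

Fails: homopolymer run.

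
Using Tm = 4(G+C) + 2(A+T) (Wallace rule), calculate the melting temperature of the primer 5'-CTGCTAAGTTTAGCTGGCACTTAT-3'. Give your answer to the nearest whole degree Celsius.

68°C

Base counts: A=5, T=9, G=5, C=5 (length 24).
Tm = 2·(5+9) + 4·(5+5) = 2·14 + 4·10 = 28 + 40 = 68°C.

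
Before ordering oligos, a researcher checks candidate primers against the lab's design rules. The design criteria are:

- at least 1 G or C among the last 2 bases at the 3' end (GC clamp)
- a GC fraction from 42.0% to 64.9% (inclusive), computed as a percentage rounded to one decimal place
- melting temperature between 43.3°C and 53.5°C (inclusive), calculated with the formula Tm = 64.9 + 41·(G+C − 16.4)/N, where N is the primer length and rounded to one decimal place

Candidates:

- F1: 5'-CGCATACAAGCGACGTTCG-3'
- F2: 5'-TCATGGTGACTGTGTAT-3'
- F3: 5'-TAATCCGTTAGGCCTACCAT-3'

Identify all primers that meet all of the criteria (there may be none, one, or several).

F1 only.

F1 (19 nt, A=5 T=3 G=5 C=6): 3' end CG has 2 G/C ✓; GC 11/19 = 57.9% ✓; Tm = 64.9 + 41·(11 − 16.4)/19 = 53.2°C ✓ — passes.
F2 (17 nt, A=3 T=7 G=5 C=2): 3' end AT has 0 G/C, need ≥1 ✗; GC 7/17 = 41.2%, outside 42.0–64.9% ✗; Tm = 64.9 + 41·(7 − 16.4)/17 = 42.2°C, outside 43.3–53.5°C ✗ — fails.
F3 (20 nt, A=5 T=6 G=3 C=6): 3' end AT has 0 G/C, need ≥1 ✗; GC 9/20 = 45.0% ✓; Tm = 64.9 + 41·(9 − 16.4)/20 = 49.7°C ✓ — fails.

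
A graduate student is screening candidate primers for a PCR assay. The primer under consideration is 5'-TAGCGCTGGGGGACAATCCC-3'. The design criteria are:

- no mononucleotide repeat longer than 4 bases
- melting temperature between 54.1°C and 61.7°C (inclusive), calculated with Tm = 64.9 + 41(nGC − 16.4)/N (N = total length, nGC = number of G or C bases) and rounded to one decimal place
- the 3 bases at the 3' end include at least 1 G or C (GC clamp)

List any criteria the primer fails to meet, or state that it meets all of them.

Fails: homopolymer run.

Base counts: A=4, T=3, G=7, C=6 (length 20).
homopolymer run: longest run = 5, exceeds 4 ✗
Tm: Tm = 64.9 + 41·(13 − 16.4)/20 = 57.9°C ✓
GC clamp: 3' end CCC has 3 G/C ✓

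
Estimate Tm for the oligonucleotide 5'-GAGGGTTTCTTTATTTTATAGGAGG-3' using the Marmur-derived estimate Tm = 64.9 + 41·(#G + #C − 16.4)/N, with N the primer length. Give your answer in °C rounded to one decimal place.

52.8°C

Base counts: A=5, T=11, G=8, C=1; G+C = 9, N = 25.
Tm = 64.9 + 41·(9 − 16.4)/25 = 64.9 + -303.40/25 = 52.8°C.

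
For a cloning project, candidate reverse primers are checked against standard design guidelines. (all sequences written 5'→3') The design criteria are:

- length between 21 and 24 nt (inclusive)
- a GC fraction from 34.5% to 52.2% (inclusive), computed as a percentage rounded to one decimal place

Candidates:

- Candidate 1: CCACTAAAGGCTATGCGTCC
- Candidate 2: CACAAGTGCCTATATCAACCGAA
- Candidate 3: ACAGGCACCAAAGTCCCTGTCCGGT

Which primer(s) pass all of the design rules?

Candidate 1 (20 nt, A=5 T=4 G=4 C=7): length 20, outside 21–24 ✗; GC 11/20 = 55.0%, outside 34.5–52.2% ✗ — fails.
Candidate 2 (23 nt, A=9 T=4 G=3 C=7): length 23 ✓; GC 10/23 = 43.5% ✓ — passes.
Candidate 3 (25 nt, A=6 T=4 G=6 C=9): length 25, outside 21–24 ✗; GC 15/25 = 60.0%, outside 34.5–52.2% ✗ — fails.

Candidate 2 only.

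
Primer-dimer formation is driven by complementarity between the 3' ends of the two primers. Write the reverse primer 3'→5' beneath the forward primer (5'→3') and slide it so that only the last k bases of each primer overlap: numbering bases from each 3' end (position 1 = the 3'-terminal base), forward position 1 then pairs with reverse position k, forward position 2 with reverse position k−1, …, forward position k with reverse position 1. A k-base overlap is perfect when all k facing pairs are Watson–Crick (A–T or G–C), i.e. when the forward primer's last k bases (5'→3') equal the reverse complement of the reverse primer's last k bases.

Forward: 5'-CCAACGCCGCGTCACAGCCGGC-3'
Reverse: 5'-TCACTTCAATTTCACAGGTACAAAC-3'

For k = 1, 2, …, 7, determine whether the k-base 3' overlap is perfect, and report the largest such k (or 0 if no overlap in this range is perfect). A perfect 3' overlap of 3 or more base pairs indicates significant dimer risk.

Last 7 bases (5'→3') — forward …AGCCGGC, reverse …TACAAAC.
Reverse complement of the reverse primer's last 7 bases: GTTTGTA; its first k bases are the reverse complement of the reverse primer's last k bases, so a perfect k-base overlap needs the forward primer's last k bases to equal them.
Comparing (forward last k vs required): k=1: C vs G ✗; k=2: GC vs GT ✗; k=3: GGC vs GTT ✗; k=4: CGGC vs GTTT ✗; k=5: CCGGC vs GTTTG ✗; k=6: GCCGGC vs GTTTGT ✗; k=7: AGCCGGC vs GTTTGTA ✗.
No overlap length from 1 to 7 is perfect, so the longest perfect 3' overlap is 0.

Longest perfect overlap: 0 complementary base pairs; below the dimer-risk threshold (threshold 3).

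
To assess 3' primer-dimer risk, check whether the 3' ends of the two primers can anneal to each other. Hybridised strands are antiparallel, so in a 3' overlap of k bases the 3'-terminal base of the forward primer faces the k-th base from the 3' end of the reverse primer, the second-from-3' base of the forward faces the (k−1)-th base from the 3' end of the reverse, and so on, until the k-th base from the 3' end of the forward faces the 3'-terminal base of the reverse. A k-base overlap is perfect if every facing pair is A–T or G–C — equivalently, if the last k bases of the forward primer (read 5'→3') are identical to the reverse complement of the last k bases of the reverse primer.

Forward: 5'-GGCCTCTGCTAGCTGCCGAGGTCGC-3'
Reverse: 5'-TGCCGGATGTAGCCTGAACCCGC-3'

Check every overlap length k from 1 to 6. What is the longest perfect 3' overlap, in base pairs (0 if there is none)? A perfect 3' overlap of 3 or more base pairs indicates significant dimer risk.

Longest perfect overlap: 2 complementary base pairs; below the dimer-risk threshold (threshold 3).

Last 6 bases (5'→3') — forward …GGTCGC, reverse …ACCCGC.
Reverse complement of the reverse primer's last 6 bases: GCGGGT; its first k bases are the reverse complement of the reverse primer's last k bases, so a perfect k-base overlap needs the forward primer's last k bases to equal them.
Comparing (forward last k vs required): k=1: C vs G ✗; k=2: GC vs GC ✓; k=3: CGC vs GCG ✗; k=4: TCGC vs GCGG ✗; k=5: GTCGC vs GCGGG ✗; k=6: GGTCGC vs GCGGGT ✗.
Only k = 2 is perfect, so the longest perfect 3' overlap is 2.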